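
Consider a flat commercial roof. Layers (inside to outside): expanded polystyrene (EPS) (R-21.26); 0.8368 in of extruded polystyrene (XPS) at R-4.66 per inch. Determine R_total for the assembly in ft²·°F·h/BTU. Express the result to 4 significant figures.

25.16 ft²·°F·h/BTU

0.8368 × 4.66 = 3.8995
R_total = 21.26 + 3.8995 = 25.159 ft²·°F·h/BTU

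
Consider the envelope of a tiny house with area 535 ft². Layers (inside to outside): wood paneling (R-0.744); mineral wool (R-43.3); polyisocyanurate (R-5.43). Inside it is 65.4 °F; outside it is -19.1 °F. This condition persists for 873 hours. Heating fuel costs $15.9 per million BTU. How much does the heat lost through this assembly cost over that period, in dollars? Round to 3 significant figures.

12.7 dollars

R_total = 0.744 + 43.3 + 5.43 = 49.47 ft²·°F·h/BTU
Q = 535 × (65.4 − (-19.1)) / 49.47 = 913.8 BTU/h
E = 913.8 × 873 = 797700 BTU
Cost = 797700/10⁶ × 15.9 = $12.68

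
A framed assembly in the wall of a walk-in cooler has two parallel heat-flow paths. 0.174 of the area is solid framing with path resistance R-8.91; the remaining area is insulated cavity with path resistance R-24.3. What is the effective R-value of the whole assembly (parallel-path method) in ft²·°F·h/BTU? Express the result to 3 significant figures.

U_eff = 0.826/24.3 + 0.174/8.91 = 0.03399 + 0.01953 = 0.05352
R_eff = 1/U_eff = 18.68 ft²·°F·h/BTU

18.7 ft²·°F·h/BTU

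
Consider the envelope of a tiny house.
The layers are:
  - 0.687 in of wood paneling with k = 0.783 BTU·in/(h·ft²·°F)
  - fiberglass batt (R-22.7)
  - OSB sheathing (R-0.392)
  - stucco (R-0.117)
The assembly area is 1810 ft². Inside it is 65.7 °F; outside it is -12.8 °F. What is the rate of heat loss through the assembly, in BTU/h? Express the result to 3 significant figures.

0.687/0.783 = 0.8774
R_total = 0.8774 + 22.7 + 0.392 + 0.117 = 24.09 ft²·°F·h/BTU
Q = A·ΔT/R = 1810 × (65.7 − (-12.8)) / 24.09 = 5899 BTU/h

5900 BTU/h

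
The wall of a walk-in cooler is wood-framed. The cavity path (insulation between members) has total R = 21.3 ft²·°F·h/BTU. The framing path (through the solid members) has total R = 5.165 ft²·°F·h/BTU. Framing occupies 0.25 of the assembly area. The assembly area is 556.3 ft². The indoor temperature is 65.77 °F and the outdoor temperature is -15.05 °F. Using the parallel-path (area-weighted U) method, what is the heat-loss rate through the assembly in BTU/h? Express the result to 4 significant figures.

3759 BTU/h

U_eff = 0.75/21.3 + 0.25/5.165 = 0.035211 + 0.048403 = 0.083614
R_eff = 1/U_eff = 11.96 ft²·°F·h/BTU
Q = 556.3 × (65.77 − (-15.05)) / 11.96 = 3759.3 BTU/h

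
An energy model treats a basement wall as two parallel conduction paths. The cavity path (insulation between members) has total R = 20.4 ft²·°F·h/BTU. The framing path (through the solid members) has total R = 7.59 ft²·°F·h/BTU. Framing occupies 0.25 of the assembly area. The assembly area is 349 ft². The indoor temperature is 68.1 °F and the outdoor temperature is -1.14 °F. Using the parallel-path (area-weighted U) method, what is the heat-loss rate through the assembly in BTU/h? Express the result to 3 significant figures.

1680 BTU/h

U_eff = 0.75/20.4 + 0.25/7.59 = 0.03676 + 0.03294 = 0.0697
R_eff = 1/U_eff = 14.35 ft²·°F·h/BTU
Q = 349 × (68.1 − (-1.14)) / 14.35 = 1684 BTU/h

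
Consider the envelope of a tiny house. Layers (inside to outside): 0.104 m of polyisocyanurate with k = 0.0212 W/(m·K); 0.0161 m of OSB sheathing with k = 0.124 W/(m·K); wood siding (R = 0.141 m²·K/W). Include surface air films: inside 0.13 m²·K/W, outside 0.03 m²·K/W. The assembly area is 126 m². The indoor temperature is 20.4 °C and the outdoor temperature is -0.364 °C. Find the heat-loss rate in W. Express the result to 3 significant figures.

490 W

0.104/0.0212 = 4.906
0.0161/0.124 = 0.1298
R_total = 0.13 + 4.906 + 0.1298 + 0.141 + 0.03 = 5.336 m²·K/W
Q = A·ΔT/R = 126 × (20.4 − (-0.364)) / 5.336 = 490.3 W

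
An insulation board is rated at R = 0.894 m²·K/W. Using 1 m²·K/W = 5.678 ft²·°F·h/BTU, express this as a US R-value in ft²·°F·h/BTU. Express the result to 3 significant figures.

R_US = 0.894 × 5.678 = 5.076

5.08 ft²·°F·h/BTU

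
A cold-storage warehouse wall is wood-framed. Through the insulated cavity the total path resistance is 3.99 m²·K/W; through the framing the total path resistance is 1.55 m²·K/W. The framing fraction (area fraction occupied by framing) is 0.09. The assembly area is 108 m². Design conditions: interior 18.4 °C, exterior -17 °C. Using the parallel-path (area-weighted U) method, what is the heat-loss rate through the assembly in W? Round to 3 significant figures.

1090 W

U_eff = 0.91/3.99 + 0.09/1.55 = 0.2281 + 0.05806 = 0.2861
R_eff = 1/U_eff = 3.495 m²·K/W
Q = 108 × (18.4 − (-17)) / 3.495 = 1094 W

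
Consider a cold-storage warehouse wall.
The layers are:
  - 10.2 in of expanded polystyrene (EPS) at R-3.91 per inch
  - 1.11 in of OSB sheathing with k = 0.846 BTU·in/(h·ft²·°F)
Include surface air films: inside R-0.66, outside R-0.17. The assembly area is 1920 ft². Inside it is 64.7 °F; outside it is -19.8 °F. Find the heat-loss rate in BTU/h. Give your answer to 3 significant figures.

3860 BTU/h

10.2 × 3.91 = 39.88
1.11/0.846 = 1.312
R_total = 0.66 + 39.88 + 1.312 + 0.17 = 42.02 ft²·°F·h/BTU
Q = A·ΔT/R = 1920 × (64.7 − (-19.8)) / 42.02 = 3861 BTU/h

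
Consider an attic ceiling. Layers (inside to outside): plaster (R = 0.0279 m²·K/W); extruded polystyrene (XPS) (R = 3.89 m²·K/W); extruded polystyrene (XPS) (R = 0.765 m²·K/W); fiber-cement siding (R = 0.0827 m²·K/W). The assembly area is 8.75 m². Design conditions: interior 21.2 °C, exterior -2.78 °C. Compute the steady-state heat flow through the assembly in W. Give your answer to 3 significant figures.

44.0 W

R_total = 0.0279 + 3.89 + 0.765 + 0.0827 = 4.766 m²·K/W
Q = A·ΔT/R = 8.75 × (21.2 − (-2.78)) / 4.766 = 44.03 W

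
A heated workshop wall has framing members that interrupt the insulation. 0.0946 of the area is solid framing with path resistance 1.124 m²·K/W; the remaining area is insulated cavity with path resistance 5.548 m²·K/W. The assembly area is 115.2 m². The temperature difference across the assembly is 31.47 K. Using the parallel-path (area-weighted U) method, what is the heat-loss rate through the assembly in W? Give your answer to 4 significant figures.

896.8 W

U_eff = 0.9054/5.548 + 0.0946/1.124 = 0.16319 + 0.084164 = 0.24736
R_eff = 1/U_eff = 4.0427 m²·K/W
Q = 115.2 × 31.47 / 4.0427 = 896.76 W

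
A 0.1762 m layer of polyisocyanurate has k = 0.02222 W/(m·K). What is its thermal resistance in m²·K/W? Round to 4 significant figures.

7.930 m²·K/W

R = L/k = 0.1762/0.02222 = 7.9298 m²·K/W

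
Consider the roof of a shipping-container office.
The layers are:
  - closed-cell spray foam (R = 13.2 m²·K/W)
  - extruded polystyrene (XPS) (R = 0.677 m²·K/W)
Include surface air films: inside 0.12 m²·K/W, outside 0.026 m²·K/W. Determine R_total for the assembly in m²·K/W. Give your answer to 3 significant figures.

14.0 m²·K/W

R_total = 0.12 + 13.2 + 0.677 + 0.026 = 14.02 m²·K/W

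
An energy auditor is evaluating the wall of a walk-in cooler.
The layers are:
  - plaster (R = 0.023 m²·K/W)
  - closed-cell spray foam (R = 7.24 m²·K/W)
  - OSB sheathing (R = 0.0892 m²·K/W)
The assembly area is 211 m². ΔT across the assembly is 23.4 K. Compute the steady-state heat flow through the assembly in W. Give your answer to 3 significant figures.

R_total = 0.023 + 7.24 + 0.0892 = 7.352 m²·K/W
Q = A·ΔT/R = 211 × 23.4 / 7.352 = 671.6 W

672 W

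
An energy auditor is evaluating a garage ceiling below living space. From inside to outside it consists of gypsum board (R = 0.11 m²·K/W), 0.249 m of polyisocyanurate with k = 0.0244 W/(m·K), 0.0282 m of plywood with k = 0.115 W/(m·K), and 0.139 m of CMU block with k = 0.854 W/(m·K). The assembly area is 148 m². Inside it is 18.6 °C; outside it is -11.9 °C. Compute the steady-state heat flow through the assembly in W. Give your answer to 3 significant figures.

0.249/0.0244 = 10.2
0.0282/0.115 = 0.2452
0.139/0.854 = 0.1628
R_total = 0.11 + 10.2 + 0.2452 + 0.1628 = 10.72 m²·K/W
Q = A·ΔT/R = 148 × (18.6 − (-11.9)) / 10.72 = 421 W

421 W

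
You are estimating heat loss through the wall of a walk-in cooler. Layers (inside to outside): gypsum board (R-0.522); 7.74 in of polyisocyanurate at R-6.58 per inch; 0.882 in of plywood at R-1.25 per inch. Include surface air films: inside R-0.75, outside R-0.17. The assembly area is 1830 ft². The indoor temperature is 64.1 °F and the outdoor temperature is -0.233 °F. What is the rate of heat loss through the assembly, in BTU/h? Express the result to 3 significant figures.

2200 BTU/h

7.74 × 6.58 = 50.93
0.882 × 1.25 = 1.103
R_total = 0.75 + 0.522 + 50.93 + 1.103 + 0.17 = 53.47 ft²·°F·h/BTU
Q = A·ΔT/R = 1830 × (64.1 − (-0.233)) / 53.47 = 2202 BTU/h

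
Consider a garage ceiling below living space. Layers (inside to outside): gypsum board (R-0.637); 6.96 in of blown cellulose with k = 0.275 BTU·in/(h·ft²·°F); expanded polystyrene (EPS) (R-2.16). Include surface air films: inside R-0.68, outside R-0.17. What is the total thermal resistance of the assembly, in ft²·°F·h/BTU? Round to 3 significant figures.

29.0 ft²·°F·h/BTU

6.96/0.275 = 25.31
R_total = 0.68 + 0.637 + 25.31 + 2.16 + 0.17 = 28.96 ft²·°F·h/BTU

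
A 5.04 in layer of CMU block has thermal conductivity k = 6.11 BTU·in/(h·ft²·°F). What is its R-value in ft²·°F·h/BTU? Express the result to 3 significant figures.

R = L/k = 5.04/6.11 = 0.8249 ft²·°F·h/BTU

0.825 ft²·°F·h/BTU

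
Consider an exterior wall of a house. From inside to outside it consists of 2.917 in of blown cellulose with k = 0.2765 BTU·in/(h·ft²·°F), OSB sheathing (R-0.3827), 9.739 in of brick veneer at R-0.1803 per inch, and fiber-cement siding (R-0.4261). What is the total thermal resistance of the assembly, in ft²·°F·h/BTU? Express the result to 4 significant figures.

2.917/0.2765 = 10.55
9.739 × 0.1803 = 1.7559
R_total = 10.55 + 0.3827 + 1.7559 + 0.4261 = 13.114 ft²·°F·h/BTU

13.11 ft²·°F·h/BTU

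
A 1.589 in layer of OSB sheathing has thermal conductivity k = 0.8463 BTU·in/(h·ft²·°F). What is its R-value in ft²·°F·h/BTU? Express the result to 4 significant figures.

R = L/k = 1.589/0.8463 = 1.8776 ft²·°F·h/BTU

1.878 ft²·°F·h/BTU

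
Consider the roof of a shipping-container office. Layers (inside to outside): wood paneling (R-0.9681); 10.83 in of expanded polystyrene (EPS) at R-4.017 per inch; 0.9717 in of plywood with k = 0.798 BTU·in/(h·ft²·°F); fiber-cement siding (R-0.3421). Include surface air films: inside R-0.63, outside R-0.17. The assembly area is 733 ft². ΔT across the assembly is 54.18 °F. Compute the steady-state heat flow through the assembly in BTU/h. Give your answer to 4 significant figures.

848.0 BTU/h

10.83 × 4.017 = 43.504
0.9717/0.798 = 1.2177
R_total = 0.63 + 0.9681 + 43.504 + 1.2177 + 0.3421 + 0.17 = 46.832 ft²·°F·h/BTU
Q = A·ΔT/R = 733 × 54.18 / 46.832 = 848.01 BTU/h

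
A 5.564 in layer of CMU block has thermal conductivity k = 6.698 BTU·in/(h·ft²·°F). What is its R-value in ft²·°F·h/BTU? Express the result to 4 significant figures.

0.8307 ft²·°F·h/BTU

R = L/k = 5.564/6.698 = 0.8307 ft²·°F·h/BTU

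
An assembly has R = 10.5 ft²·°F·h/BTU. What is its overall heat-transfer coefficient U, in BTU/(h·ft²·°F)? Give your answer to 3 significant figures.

0.0952 BTU/(h·ft²·°F)

U = 1/R = 1/10.5 = 0.09524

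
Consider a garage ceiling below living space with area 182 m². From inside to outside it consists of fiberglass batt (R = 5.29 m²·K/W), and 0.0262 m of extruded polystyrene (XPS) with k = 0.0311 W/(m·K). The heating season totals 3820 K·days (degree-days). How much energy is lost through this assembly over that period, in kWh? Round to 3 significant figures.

2720 kWh

0.0262/0.0311 = 0.8424
R_total = 5.29 + 0.8424 = 6.132 m²·K/W
E = A × HDD × 24 / R / 1000 = 182 × 3820 × 24 / 6.132 / 1000 = 2721 kWh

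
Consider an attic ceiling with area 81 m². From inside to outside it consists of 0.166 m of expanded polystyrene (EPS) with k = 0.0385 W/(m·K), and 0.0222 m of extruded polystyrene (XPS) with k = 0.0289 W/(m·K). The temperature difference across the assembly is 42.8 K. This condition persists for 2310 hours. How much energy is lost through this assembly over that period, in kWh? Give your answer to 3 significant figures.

0.166/0.0385 = 4.312
0.0222/0.0289 = 0.7682
R_total = 4.312 + 0.7682 = 5.08 m²·K/W
Q = 81 × 42.8 / 5.08 = 682.5 W
E = 682.5 W × 2310 h / 1000 = 1576 kWh

1580 kWh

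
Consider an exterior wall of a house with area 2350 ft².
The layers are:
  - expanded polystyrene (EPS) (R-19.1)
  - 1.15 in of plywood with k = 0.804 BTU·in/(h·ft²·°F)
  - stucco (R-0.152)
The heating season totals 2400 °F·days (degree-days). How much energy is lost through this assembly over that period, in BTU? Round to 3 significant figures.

6540000 BTU

1.15/0.804 = 1.43
R_total = 19.1 + 1.43 + 0.152 = 20.68 ft²·°F·h/BTU
E = A × HDD × 24 / R = 2350 × 2400 × 24 / 20.68 = 6545000 BTU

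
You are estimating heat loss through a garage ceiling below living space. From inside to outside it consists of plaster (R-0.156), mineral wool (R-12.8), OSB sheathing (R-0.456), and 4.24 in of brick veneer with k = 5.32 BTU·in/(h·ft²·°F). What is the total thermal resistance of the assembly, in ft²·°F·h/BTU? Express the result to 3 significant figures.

14.2 ft²·°F·h/BTU

4.24/5.32 = 0.797
R_total = 0.156 + 12.8 + 0.456 + 0.797 = 14.21 ft²·°F·h/BTU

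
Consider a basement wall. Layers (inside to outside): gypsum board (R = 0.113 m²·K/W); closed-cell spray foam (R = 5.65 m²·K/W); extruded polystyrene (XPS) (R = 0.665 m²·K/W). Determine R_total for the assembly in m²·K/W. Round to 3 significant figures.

6.43 m²·K/W

R_total = 0.113 + 5.65 + 0.665 = 6.428 m²·K/W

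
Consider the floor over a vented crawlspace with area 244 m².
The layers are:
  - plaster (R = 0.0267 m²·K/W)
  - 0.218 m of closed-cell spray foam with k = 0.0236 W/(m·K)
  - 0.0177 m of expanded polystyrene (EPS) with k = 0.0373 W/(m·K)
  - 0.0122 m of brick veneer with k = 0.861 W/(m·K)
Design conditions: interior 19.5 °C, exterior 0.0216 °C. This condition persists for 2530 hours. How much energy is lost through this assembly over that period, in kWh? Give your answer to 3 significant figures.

0.218/0.0236 = 9.237
0.0177/0.0373 = 0.4745
0.0122/0.861 = 0.01417
R_total = 0.0267 + 9.237 + 0.4745 + 0.01417 = 9.753 m²·K/W
Q = 244 × (19.5 − 0.0216) / 9.753 = 487.3 W
E = 487.3 W × 2530 h / 1000 = 1233 kWh

1230 kWh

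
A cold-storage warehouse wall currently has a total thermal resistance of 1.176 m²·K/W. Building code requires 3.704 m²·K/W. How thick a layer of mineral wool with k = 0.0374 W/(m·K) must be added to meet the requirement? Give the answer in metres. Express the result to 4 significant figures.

ΔR = 3.704 − 1.176 = 2.528 m²·K/W
L = ΔR × k = 2.528 × 0.0374 = 0.094547 m

0.09455 m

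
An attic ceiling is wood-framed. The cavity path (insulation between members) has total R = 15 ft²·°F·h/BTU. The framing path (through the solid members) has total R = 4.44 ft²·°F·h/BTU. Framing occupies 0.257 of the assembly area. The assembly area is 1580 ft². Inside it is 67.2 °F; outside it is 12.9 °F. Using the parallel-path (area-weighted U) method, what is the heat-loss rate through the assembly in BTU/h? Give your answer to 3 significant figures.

9220 BTU/h

U_eff = 0.743/15 + 0.257/4.44 = 0.04953 + 0.05788 = 0.1074
R_eff = 1/U_eff = 9.31 ft²·°F·h/BTU
Q = 1580 × (67.2 − 12.9) / 9.31 = 9216 BTU/h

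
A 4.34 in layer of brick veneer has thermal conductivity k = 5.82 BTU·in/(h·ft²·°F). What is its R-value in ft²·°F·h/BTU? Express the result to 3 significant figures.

R = L/k = 4.34/5.82 = 0.7457 ft²·°F·h/BTU

0.746 ft²·°F·h/BTU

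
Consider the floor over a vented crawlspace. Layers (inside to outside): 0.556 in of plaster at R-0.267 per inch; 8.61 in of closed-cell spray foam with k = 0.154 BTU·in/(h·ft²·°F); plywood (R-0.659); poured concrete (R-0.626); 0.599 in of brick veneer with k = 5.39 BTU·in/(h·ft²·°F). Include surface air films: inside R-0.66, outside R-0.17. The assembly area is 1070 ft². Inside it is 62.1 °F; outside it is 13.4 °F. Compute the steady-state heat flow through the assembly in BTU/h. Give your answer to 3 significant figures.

894 BTU/h

0.556 × 0.267 = 0.1485
8.61/0.154 = 55.91
0.599/5.39 = 0.1111
R_total = 0.66 + 0.1485 + 55.91 + 0.659 + 0.626 + 0.1111 + 0.17 = 58.28 ft²·°F·h/BTU
Q = A·ΔT/R = 1070 × (62.1 − 13.4) / 58.28 = 894.1 BTU/h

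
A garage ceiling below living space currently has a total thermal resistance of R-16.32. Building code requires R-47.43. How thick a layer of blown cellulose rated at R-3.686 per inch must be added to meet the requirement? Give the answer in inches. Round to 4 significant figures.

ΔR = 47.43 − 16.32 = 31.11 ft²·°F·h/BTU
L = ΔR / (R/in) = 31.11/3.686 = 8.44 in

8.440 in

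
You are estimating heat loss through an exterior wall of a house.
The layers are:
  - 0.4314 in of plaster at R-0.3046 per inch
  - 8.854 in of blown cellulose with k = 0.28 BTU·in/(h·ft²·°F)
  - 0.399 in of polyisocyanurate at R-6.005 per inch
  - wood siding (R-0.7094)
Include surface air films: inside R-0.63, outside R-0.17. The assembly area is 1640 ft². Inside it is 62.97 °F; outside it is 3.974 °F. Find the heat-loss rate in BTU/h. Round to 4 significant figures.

0.4314 × 0.3046 = 0.1314
8.854/0.28 = 31.621
0.399 × 6.005 = 2.396
R_total = 0.63 + 0.1314 + 31.621 + 2.396 + 0.7094 + 0.17 = 35.658 ft²·°F·h/BTU
Q = A·ΔT/R = 1640 × (62.97 − 3.974) / 35.658 = 2713.4 BTU/h

2713 BTU/h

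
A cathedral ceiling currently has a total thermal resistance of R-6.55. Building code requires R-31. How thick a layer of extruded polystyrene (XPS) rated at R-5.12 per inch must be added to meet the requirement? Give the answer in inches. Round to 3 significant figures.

ΔR = 31 − 6.55 = 24.45 ft²·°F·h/BTU
L = ΔR / (R/in) = 24.45/5.12 = 4.775 in

4.78 in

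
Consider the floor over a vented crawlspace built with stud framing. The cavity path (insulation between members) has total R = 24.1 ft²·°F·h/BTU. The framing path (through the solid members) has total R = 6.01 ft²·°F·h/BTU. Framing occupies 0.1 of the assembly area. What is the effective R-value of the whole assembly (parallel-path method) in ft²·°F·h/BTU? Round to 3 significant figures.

18.5 ft²·°F·h/BTU

U_eff = 0.9/24.1 + 0.1/6.01 = 0.03734 + 0.01664 = 0.05398
R_eff = 1/U_eff = 18.52 ft²·°F·h/BTU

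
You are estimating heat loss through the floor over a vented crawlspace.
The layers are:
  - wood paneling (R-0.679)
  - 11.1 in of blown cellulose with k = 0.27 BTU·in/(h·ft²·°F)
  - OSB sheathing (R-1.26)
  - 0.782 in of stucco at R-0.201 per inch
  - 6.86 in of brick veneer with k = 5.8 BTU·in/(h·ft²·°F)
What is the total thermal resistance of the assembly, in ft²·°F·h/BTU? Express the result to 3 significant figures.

44.4 ft²·°F·h/BTU

11.1/0.27 = 41.11
0.782 × 0.201 = 0.1572
6.86/5.8 = 1.183
R_total = 0.679 + 41.11 + 1.26 + 0.1572 + 1.183 = 44.39 ft²·°F·h/BTU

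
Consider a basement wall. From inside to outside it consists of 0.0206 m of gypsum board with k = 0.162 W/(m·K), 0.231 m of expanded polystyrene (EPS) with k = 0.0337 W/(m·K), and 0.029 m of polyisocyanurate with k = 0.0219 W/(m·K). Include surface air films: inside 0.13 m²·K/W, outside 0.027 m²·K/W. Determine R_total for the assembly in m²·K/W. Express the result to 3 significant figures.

0.0206/0.162 = 0.1272
0.231/0.0337 = 6.855
0.029/0.0219 = 1.324
R_total = 0.13 + 0.1272 + 6.855 + 1.324 + 0.027 = 8.463 m²·K/W

8.46 m²·K/W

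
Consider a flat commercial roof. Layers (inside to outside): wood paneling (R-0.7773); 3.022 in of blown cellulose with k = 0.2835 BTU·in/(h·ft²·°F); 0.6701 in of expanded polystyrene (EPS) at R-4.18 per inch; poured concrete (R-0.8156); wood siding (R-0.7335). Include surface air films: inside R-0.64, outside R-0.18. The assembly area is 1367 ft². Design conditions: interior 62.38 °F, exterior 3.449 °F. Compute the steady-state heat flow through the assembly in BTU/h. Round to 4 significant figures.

3.022/0.2835 = 10.66
0.6701 × 4.18 = 2.801
R_total = 0.64 + 0.7773 + 10.66 + 2.801 + 0.8156 + 0.7335 + 0.18 = 16.607 ft²·°F·h/BTU
Q = A·ΔT/R = 1367 × (62.38 − 3.449) / 16.607 = 4850.9 BTU/h

4851 BTU/h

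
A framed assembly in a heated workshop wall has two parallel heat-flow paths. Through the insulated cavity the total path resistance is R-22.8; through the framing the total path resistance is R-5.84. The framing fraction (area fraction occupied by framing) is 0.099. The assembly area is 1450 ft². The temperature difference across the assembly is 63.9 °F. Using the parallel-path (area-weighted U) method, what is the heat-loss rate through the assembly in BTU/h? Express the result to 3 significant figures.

5230 BTU/h

U_eff = 0.901/22.8 + 0.099/5.84 = 0.03952 + 0.01695 = 0.05647
R_eff = 1/U_eff = 17.71 ft²·°F·h/BTU
Q = 1450 × 63.9 / 17.71 = 5232 BTU/h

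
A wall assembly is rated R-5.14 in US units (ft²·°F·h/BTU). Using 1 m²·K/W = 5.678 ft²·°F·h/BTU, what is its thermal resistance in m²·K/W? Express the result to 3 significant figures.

0.905 m²·K/W

R_SI = 5.14/5.678 = 0.9052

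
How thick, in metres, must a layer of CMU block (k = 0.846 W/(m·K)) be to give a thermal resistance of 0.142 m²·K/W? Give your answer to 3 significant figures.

L = R·k = 0.142 × 0.846 = 0.1201 m

0.120 m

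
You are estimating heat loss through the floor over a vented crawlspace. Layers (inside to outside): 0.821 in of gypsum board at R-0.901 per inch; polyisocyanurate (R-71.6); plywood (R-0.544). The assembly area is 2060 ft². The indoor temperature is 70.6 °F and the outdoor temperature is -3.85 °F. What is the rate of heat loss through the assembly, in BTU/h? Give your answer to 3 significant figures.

0.821 × 0.901 = 0.7397
R_total = 0.7397 + 71.6 + 0.544 = 72.88 ft²·°F·h/BTU
Q = A·ΔT/R = 2060 × (70.6 − (-3.85)) / 72.88 = 2104 BTU/h

2100 BTU/h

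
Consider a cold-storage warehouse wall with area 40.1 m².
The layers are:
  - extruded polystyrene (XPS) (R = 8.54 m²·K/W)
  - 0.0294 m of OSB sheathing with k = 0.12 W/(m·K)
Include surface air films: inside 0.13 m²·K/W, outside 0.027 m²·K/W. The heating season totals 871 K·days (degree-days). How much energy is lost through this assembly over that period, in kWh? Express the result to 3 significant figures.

0.0294/0.12 = 0.245
R_total = 0.13 + 8.54 + 0.245 + 0.027 = 8.942 m²·K/W
E = A × HDD × 24 / R / 1000 = 40.1 × 871 × 24 / 8.942 / 1000 = 93.74 kWh

93.7 kWh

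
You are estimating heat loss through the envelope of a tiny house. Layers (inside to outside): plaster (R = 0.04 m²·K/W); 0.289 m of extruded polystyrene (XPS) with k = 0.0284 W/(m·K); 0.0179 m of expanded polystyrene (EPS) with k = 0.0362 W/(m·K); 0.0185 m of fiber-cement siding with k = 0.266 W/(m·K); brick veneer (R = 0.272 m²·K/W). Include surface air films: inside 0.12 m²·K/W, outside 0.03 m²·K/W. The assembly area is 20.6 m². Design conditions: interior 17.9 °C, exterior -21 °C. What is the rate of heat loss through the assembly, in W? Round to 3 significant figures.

71.5 W

0.289/0.0284 = 10.18
0.0179/0.0362 = 0.4945
0.0185/0.266 = 0.06955
R_total = 0.12 + 0.04 + 10.18 + 0.4945 + 0.06955 + 0.272 + 0.03 = 11.2 m²·K/W
Q = A·ΔT/R = 20.6 × (17.9 − (-21)) / 11.2 = 71.53 W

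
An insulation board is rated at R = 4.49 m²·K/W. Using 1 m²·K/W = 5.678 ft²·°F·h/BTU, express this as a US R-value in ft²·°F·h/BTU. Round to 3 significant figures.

25.5 ft²·°F·h/BTU

R_US = 4.49 × 5.678 = 25.49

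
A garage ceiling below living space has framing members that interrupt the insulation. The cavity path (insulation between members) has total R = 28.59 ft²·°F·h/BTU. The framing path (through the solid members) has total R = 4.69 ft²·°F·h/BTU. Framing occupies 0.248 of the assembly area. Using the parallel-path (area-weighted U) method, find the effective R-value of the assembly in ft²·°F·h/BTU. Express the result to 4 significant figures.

U_eff = 0.752/28.59 + 0.248/4.69 = 0.026303 + 0.052878 = 0.079181
R_eff = 1/U_eff = 12.629 ft²·°F·h/BTU

12.63 ft²·°F·h/BTU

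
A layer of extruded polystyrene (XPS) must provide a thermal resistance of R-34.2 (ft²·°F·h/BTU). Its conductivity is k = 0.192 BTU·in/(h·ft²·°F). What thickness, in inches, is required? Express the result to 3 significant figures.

L = R × k = 34.2 × 0.192 = 6.566 in

6.57 in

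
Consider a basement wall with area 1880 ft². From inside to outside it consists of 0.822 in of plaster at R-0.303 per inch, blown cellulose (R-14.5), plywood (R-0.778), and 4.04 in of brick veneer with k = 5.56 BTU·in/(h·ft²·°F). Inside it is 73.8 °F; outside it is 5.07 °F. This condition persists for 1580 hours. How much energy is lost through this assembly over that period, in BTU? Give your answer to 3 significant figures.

12600000 BTU

0.822 × 0.303 = 0.2491
4.04/5.56 = 0.7266
R_total = 0.2491 + 14.5 + 0.778 + 0.7266 = 16.25 ft²·°F·h/BTU
Q = 1880 × (73.8 − 5.07) / 16.25 = 7950 BTU/h
E = 7950 × 1580 = 12560000 BTU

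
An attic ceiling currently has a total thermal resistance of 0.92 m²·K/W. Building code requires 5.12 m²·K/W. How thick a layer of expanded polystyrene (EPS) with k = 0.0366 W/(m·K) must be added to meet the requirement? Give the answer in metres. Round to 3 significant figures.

0.154 m

ΔR = 5.12 − 0.92 = 4.2 m²·K/W
L = ΔR × k = 4.2 × 0.0366 = 0.1537 m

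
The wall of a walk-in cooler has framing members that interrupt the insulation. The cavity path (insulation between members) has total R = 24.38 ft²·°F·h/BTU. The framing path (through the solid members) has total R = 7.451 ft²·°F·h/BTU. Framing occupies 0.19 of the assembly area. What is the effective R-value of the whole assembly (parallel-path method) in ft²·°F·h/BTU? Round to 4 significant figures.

17.03 ft²·°F·h/BTU

U_eff = 0.81/24.38 + 0.19/7.451 = 0.033224 + 0.0255 = 0.058724
R_eff = 1/U_eff = 17.029 ft²·°F·h/BTU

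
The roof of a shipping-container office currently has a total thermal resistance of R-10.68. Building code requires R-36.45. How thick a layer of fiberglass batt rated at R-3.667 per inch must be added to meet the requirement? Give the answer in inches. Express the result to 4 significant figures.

7.028 in

ΔR = 36.45 − 10.68 = 25.77 ft²·°F·h/BTU
L = ΔR / (R/in) = 25.77/3.667 = 7.0275 in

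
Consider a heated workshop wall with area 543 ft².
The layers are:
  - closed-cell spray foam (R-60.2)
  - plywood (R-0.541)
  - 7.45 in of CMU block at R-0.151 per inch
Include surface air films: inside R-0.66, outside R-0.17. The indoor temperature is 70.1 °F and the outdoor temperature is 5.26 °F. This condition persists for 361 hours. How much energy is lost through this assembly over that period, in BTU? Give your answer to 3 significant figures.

203000 BTU

7.45 × 0.151 = 1.125
R_total = 0.66 + 60.2 + 0.541 + 1.125 + 0.17 = 62.7 ft²·°F·h/BTU
Q = 543 × (70.1 − 5.26) / 62.7 = 561.6 BTU/h
E = 561.6 × 361 = 202700 BTU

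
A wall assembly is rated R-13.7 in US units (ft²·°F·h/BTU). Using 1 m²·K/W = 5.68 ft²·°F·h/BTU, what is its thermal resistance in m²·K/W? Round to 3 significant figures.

R_SI = 13.7/5.68 = 2.412

2.41 m²·K/W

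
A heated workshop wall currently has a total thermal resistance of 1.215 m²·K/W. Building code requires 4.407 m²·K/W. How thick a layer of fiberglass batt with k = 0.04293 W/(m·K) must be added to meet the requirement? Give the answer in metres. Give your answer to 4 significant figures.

ΔR = 4.407 − 1.215 = 3.192 m²·K/W
L = ΔR × k = 3.192 × 0.04293 = 0.13703 m

0.1370 m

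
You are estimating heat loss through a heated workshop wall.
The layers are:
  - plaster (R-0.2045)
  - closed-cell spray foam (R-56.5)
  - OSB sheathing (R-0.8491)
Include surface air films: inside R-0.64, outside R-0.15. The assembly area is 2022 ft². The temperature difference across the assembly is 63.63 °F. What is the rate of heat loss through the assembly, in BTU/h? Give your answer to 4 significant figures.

2205 BTU/h

R_total = 0.64 + 0.2045 + 56.5 + 0.8491 + 0.15 = 58.344 ft²·°F·h/BTU
Q = A·ΔT/R = 2022 × 63.63 / 58.344 = 2205.2 BTU/h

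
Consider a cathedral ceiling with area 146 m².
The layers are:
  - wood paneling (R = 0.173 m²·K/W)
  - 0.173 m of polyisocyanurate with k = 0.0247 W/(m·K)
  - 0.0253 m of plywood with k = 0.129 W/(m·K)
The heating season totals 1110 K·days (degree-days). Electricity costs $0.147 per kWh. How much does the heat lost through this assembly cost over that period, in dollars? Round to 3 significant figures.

77.5 dollars

0.173/0.0247 = 7.004
0.0253/0.129 = 0.1961
R_total = 0.173 + 7.004 + 0.1961 = 7.373 m²·K/W
E = A × HDD × 24 / R / 1000 = 146 × 1110 × 24 / 7.373 / 1000 = 527.5 kWh
Cost = 527.5 × 0.147 = $77.54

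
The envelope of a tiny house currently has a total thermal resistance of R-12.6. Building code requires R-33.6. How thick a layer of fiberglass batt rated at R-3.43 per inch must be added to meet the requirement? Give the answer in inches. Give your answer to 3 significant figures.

ΔR = 33.6 − 12.6 = 21 ft²·°F·h/BTU
L = ΔR / (R/in) = 21/3.43 = 6.122 in

6.12 in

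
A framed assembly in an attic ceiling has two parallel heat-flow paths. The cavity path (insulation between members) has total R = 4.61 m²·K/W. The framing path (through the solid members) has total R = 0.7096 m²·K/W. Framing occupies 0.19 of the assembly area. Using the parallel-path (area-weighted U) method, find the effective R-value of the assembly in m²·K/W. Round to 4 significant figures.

2.255 m²·K/W

U_eff = 0.81/4.61 + 0.19/0.7096 = 0.1757 + 0.26776 = 0.44346
R_eff = 1/U_eff = 2.255 m²·K/W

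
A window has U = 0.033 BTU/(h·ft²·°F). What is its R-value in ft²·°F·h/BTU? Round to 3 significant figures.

R = 1/U = 1/0.033 = 30.3

30.3 ft²·°F·h/BTU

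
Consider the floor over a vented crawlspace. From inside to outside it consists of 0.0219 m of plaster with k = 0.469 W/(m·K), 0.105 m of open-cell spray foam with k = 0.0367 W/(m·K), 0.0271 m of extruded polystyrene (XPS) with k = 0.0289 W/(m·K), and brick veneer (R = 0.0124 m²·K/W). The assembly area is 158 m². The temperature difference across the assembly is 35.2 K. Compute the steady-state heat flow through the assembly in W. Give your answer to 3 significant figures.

0.0219/0.469 = 0.0467
0.105/0.0367 = 2.861
0.0271/0.0289 = 0.9377
R_total = 0.0467 + 2.861 + 0.9377 + 0.0124 = 3.858 m²·K/W
Q = A·ΔT/R = 158 × 35.2 / 3.858 = 1442 W

1440 W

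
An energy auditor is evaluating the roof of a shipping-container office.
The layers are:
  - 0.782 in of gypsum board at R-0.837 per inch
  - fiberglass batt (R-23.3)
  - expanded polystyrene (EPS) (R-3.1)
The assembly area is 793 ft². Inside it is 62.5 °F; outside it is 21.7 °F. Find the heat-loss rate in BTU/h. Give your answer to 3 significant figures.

1200 BTU/h

0.782 × 0.837 = 0.6545
R_total = 0.6545 + 23.3 + 3.1 = 27.05 ft²·°F·h/BTU
Q = A·ΔT/R = 793 × (62.5 − 21.7) / 27.05 = 1196 BTU/h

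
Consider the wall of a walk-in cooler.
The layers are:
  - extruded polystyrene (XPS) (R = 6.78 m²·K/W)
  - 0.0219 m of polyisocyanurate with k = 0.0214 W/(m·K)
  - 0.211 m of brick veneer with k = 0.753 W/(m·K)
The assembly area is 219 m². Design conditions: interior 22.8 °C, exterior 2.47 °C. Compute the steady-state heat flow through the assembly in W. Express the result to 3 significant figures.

0.0219/0.0214 = 1.023
0.211/0.753 = 0.2802
R_total = 6.78 + 1.023 + 0.2802 = 8.084 m²·K/W
Q = A·ΔT/R = 219 × (22.8 − 2.47) / 8.084 = 550.8 W

551 W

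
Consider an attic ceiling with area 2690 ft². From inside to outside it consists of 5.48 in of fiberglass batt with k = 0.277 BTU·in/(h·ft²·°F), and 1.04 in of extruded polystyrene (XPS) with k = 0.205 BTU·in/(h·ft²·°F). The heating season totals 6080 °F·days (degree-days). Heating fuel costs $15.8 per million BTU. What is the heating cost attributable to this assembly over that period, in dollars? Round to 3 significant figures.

250 dollars

5.48/0.277 = 19.78
1.04/0.205 = 5.073
R_total = 19.78 + 5.073 = 24.86 ft²·°F·h/BTU
E = A × HDD × 24 / R = 2690 × 6080 × 24 / 24.86 = 15790000 BTU
Cost = 15790000/10⁶ × 15.8 = $249.5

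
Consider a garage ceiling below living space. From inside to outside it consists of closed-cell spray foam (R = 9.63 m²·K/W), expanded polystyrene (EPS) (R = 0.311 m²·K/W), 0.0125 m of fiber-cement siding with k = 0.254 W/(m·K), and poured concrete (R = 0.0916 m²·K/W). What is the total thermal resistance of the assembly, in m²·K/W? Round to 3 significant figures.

0.0125/0.254 = 0.04921
R_total = 9.63 + 0.311 + 0.04921 + 0.0916 = 10.08 m²·K/W

10.1 m²·K/W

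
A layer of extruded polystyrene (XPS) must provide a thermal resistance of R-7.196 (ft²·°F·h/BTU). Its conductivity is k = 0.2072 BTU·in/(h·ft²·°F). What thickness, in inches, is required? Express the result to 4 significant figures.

1.491 in

L = R × k = 7.196 × 0.2072 = 1.491 in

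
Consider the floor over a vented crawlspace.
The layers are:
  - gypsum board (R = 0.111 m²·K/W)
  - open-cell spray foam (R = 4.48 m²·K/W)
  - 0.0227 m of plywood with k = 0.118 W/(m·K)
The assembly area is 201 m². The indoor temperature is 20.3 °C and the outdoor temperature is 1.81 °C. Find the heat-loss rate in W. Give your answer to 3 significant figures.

0.0227/0.118 = 0.1924
R_total = 0.111 + 4.48 + 0.1924 = 4.783 m²·K/W
Q = A·ΔT/R = 201 × (20.3 − 1.81) / 4.783 = 777 W

777 W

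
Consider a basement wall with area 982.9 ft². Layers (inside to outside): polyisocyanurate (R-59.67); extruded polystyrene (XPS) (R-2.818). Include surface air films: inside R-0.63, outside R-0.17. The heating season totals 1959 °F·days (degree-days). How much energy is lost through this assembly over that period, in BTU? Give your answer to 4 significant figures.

R_total = 0.63 + 59.67 + 2.818 + 0.17 = 63.288 ft²·°F·h/BTU
E = A × HDD × 24 / R = 982.9 × 1959 × 24 / 63.288 = 730190 BTU

730200 BTU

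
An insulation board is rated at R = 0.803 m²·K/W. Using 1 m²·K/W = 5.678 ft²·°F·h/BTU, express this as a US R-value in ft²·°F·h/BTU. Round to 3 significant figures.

R_US = 0.803 × 5.678 = 4.559

4.56 ft²·°F·h/BTU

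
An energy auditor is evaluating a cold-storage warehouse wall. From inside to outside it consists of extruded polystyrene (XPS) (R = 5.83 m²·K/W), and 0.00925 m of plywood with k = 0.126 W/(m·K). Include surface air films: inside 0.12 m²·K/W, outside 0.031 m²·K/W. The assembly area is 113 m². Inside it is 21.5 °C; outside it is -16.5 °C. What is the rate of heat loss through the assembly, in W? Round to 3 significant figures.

0.00925/0.126 = 0.07341
R_total = 0.12 + 5.83 + 0.07341 + 0.031 = 6.054 m²·K/W
Q = A·ΔT/R = 113 × (21.5 − (-16.5)) / 6.054 = 709.2 W

709 W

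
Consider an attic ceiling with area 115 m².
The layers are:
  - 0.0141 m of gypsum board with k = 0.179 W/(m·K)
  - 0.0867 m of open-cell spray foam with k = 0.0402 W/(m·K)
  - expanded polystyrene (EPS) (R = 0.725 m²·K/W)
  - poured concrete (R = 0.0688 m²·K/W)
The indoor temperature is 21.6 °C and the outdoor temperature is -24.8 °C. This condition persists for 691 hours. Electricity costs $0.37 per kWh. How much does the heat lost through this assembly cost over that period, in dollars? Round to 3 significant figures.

450 dollars

0.0141/0.179 = 0.07877
0.0867/0.0402 = 2.157
R_total = 0.07877 + 2.157 + 0.725 + 0.0688 = 3.029 m²·K/W
Q = 115 × (21.6 − (-24.8)) / 3.029 = 1761 W
E = 1761 W × 691 h / 1000 = 1217 kWh
Cost = 1217 × 0.37 = $450.4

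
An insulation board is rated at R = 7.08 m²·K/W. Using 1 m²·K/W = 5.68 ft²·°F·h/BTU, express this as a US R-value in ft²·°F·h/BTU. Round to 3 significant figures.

40.2 ft²·°F·h/BTU

R_US = 7.08 × 5.68 = 40.21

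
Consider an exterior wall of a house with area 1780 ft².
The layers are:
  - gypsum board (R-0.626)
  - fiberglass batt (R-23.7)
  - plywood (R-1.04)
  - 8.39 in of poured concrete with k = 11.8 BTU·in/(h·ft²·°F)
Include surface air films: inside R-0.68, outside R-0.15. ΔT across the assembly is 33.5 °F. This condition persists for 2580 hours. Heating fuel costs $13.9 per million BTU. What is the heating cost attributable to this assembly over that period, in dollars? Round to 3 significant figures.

8.39/11.8 = 0.711
R_total = 0.68 + 0.626 + 23.7 + 1.04 + 0.711 + 0.15 = 26.91 ft²·°F·h/BTU
Q = 1780 × 33.5 / 26.91 = 2216 BTU/h
E = 2216 × 2580 = 5718000 BTU
Cost = 5718000/10⁶ × 13.9 = $79.48

79.5 dollars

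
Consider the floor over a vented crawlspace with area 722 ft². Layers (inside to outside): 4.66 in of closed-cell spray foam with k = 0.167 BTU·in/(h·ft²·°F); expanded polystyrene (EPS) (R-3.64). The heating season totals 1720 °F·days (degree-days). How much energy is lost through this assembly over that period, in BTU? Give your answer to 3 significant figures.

945000 BTU

4.66/0.167 = 27.9
R_total = 27.9 + 3.64 = 31.54 ft²·°F·h/BTU
E = A × HDD × 24 / R = 722 × 1720 × 24 / 31.54 = 944800 BTU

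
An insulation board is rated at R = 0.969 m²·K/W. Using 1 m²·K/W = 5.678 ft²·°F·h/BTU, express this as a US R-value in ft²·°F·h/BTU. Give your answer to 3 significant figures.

R_US = 0.969 × 5.678 = 5.502

5.50 ft²·°F·h/BTU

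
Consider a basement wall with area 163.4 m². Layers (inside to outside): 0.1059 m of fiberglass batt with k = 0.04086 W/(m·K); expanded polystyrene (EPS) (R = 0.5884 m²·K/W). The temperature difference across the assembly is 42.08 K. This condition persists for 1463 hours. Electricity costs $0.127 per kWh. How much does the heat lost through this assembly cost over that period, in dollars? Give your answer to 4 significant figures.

401.7 dollars

0.1059/0.04086 = 2.5918
R_total = 2.5918 + 0.5884 = 3.1802 m²·K/W
Q = 163.4 × 42.08 / 3.1802 = 2162.1 W
E = 2162.1 W × 1463 h / 1000 = 3163.2 kWh
Cost = 3163.2 × 0.127 = $401.72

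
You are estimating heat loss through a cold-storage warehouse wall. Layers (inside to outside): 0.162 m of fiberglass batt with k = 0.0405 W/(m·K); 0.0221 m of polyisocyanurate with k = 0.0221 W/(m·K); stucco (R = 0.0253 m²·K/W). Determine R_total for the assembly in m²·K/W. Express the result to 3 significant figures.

5.03 m²·K/W

0.162/0.0405 = 4
0.0221/0.0221 = 1
R_total = 4 + 1 + 0.0253 = 5.025 m²·K/W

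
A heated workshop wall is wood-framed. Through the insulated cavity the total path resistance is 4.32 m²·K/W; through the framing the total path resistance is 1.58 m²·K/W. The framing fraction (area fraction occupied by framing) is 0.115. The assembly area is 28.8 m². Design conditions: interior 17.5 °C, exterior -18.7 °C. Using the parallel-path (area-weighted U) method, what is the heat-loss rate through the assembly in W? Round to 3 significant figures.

289 W

U_eff = 0.885/4.32 + 0.115/1.58 = 0.2049 + 0.07278 = 0.2776
R_eff = 1/U_eff = 3.602 m²·K/W
Q = 28.8 × (17.5 − (-18.7)) / 3.602 = 289.5 W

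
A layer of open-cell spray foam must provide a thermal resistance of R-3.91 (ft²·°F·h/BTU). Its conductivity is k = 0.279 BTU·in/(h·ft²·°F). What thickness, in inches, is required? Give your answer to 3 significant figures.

L = R × k = 3.91 × 0.279 = 1.091 in

1.09 in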